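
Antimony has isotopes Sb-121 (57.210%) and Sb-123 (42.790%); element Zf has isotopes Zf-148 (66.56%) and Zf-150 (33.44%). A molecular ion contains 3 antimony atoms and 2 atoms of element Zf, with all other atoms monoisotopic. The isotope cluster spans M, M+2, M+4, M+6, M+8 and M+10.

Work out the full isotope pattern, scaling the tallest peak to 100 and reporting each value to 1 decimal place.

23.9 : 77.6 : 100.0 : 63.8 : 20.2 : 2.5

Antimony pattern (n=3): 0.18724742 : 0.42015297 : 0.3142518 : 0.07834781
Element Zf pattern (n=2): 0.44302336 : 0.44515328 : 0.11182336
Convolve the two distributions (both contribute in 2-u steps):
  M: 0.18724742×0.44302336 = 0.082955
  M+2: 0.18724742×0.44515328 + 0.42015297×0.44302336 = 0.269491
  M+4: 0.18724742×0.11182336 + 0.42015297×0.44515328 + 0.3142518×0.44302336 = 0.347192
  M+6: 0.42015297×0.11182336 + 0.3142518×0.44515328 + 0.07834781×0.44302336 = 0.221583
  M+8: 0.3142518×0.11182336 + 0.07834781×0.44515328 = 0.070017
  M+10: 0.07834781×0.11182336 = 0.008761
Scale to base peak (0.347192) = 100: 23.9 : 77.6 : 100.0 : 63.8 : 20.2 : 2.5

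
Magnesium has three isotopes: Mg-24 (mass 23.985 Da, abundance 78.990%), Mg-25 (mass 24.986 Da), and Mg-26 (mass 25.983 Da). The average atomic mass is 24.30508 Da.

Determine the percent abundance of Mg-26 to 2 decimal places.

The remaining 21.010% is split between Mg-25 (fraction x) and Mg-26 (fraction 0.21010 − x).
Substituting: 24.986x + 25.983(0.21010 − x) = 5.3593285
(24.986 − 25.983)x = -0.0996998  ⇒  x = 0.10000, y = 0.11010
Mg-25: 10.00%, Mg-26: 11.01%.

11.01%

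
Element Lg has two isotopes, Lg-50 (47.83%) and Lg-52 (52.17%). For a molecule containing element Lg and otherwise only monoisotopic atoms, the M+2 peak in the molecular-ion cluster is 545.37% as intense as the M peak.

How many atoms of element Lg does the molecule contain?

For n independent Lg atoms, I(M+2)/I(M) = n · (abundance Lg-52) / (abundance Lg-50) = n · 0.5217/0.4783.
n = 5.4537 × 0.4783/0.5217 = 5.00 ≈ 5

5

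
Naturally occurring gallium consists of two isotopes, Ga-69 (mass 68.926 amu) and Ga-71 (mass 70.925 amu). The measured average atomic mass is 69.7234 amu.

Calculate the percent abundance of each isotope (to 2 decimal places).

Let x be the fractional abundance of Ga-69; then Ga-71 has abundance 1 − x.
68.926·x + 70.925·(1 − x) = 69.7234
(68.926 − 70.925)·x = 69.7234 − 70.925
x = -1.2016 / -1.999 = 0.60110 → 60.11% Ga-69, 39.89% Ga-71.

Ga-69: 60.11%, Ga-71: 39.89%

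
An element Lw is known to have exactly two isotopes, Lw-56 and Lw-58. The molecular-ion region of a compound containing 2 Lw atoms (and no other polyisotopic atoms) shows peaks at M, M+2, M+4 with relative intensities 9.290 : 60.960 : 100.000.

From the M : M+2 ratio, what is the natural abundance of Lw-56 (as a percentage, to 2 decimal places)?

23.36%

If p is the fraction of Lw that is Lw-56, then I(M+2)/I(M) = [C(2,1)·p^1·(1−p)] / p^2 = 2·(1−p)/p = 60.960/9.290 = 6.5619
(1−p)/p = 6.5619/2 = 3.2809  ⇒  p = 1/(1 + 3.2809) = 0.2336
Lw-56: 23.36%, Lw-58: 76.64%.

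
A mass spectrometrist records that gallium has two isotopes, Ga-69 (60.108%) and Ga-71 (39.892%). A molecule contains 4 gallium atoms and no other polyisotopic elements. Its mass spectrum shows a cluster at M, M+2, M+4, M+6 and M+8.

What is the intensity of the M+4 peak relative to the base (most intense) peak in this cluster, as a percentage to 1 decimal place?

99.6%

Term probabilities: M 0.1305, M+2 0.3465, M+4 0.3450, M+6 0.1526, M+8 0.0253. Base peak = M+2.
P(M+2) = C(4,1) × 0.60108^3 × 0.39892^1 = 4 × 0.2171685 × 0.39892 = 0.346531 (base)
P(M+4) = C(4,2) × 0.60108^2 × 0.39892^2 = 6 × 0.36129717 × 0.15913717 = 0.344975
Relative intensity = 0.344975 / 0.346531 × 100 = 99.6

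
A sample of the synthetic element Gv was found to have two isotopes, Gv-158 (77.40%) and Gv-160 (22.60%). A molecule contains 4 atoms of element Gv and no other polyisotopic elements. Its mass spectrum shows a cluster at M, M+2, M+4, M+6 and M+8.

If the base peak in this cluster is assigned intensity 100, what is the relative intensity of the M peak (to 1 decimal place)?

Term probabilities: M 0.3589, M+2 0.4192, M+4 0.1836, M+6 0.0357, M+8 0.0026. Base peak = M+2.
P(M+2) = C(4,1) × 0.7740^3 × 0.2260^1 = 4 × 0.46368482 × 0.2260 = 0.419171 (base)
P(M) = C(4,0) × 0.7740^4 × 0.2260^0 = 1 × 0.35889205 × 1.0000 = 0.358892
Relative intensity = 0.358892 / 0.419171 × 100 = 85.6

85.6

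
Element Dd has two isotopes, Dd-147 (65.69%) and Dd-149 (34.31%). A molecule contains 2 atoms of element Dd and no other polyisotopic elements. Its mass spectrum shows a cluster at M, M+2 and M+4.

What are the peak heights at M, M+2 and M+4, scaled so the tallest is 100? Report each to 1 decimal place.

Each Dd atom is independently Dd-147 (p = 0.6569) or Dd-149 (q = 0.3431); the cluster is the binomial expansion (p + q)^2.
P(M) = 0.6569^2 = 0.431518
P(M+2) = 2 × 0.6569^1 × 0.3431^1 = 0.450765
P(M+4) = 0.3431^2 = 0.117718
The M+2 peak is largest (0.450765); scaling to 100 gives 95.7 : 100.0 : 26.1.

95.7 : 100.0 : 26.1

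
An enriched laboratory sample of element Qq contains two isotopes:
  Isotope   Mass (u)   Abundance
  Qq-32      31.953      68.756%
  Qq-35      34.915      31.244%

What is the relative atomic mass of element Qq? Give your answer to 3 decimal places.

32.878 u

Average mass = Σ (abundance × isotope mass) = 0.68756 × 31.953 + 0.31244 × 34.915
= 21.9696 + 10.9088 = 32.8784 u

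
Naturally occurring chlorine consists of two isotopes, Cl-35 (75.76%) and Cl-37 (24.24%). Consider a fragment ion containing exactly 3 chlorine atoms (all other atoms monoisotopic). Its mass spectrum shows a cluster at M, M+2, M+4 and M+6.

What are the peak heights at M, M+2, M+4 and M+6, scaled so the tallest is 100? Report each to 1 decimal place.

100.0 : 96.0 : 30.7 : 3.3

The 3 Cl atoms are independent, so intensities follow the terms of (0.7576 + 0.2424)^3.
P(M) = 0.7576^3 = 0.434830
P(M+2) = 3 × 0.7576^2 × 0.2424^1 = 0.417382
P(M+4) = 3 × 0.7576^1 × 0.2424^2 = 0.133545
P(M+6) = 0.2424^3 = 0.014243
The M peak is largest (0.434830); scaling to 100 gives 100.0 : 96.0 : 30.7 : 3.3.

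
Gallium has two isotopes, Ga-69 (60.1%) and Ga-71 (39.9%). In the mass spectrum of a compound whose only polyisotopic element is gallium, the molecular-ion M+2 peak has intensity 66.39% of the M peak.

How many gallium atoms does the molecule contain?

1

With n Ga atoms, P(M+2)/P(M) = C(n,1)·p^(n−1)q / p^n = n·q/p = n · 0.399/0.601.
n = 0.6639 × 0.601/0.399 = 1.00 ≈ 1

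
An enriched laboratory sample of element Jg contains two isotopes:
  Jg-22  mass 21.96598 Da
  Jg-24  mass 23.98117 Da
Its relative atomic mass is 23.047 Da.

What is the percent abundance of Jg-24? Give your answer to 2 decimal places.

53.64%

Let x be the fractional abundance of Jg-22; then Jg-24 has abundance 1 − x.
21.96598·x + 23.98117·(1 − x) = 23.047
(21.96598 − 23.98117)·x = 23.047 − 23.98117
x = -0.93417 / -2.01519 = 0.46356 → 46.36% Jg-22, 53.64% Jg-24.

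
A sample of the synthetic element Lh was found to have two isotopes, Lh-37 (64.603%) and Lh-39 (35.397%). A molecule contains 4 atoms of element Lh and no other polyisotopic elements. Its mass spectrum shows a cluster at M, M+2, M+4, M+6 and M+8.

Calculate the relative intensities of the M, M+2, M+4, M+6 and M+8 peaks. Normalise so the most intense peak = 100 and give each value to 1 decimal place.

The 4 Lh atoms are independent, so intensities follow the terms of (0.64603 + 0.35397)^4.
P(M) = 0.64603^4 = 0.174185
P(M+2) = 4 × 0.64603^3 × 0.35397^1 = 0.381755
P(M+4) = 6 × 0.64603^2 × 0.35397^2 = 0.313754
P(M+6) = 4 × 0.64603^1 × 0.35397^3 = 0.114607
P(M+8) = 0.35397^4 = 0.015699
The M+2 peak is largest (0.381755); scaling to 100 gives 45.6 : 100.0 : 82.2 : 30.0 : 4.1.

45.6 : 100.0 : 82.2 : 30.0 : 4.1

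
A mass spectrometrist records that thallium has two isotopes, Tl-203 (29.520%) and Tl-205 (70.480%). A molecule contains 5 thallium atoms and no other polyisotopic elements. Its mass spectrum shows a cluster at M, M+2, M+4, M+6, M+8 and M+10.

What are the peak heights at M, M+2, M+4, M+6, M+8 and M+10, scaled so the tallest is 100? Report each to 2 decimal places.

0.62 : 7.35 : 35.09 : 83.77 : 100.00 : 47.75

Expanding (0.29520 + 0.70480)^5:
P(M) = 0.29520^5 = 0.002242
P(M+2) = 5 × 0.29520^4 × 0.70480^1 = 0.026761
P(M+4) = 10 × 0.29520^3 × 0.70480^2 = 0.127785
P(M+6) = 10 × 0.29520^2 × 0.70480^3 = 0.305092
P(M+8) = 5 × 0.29520^1 × 0.70480^4 = 0.364208
P(M+10) = 0.70480^5 = 0.173912
The M+8 peak is largest (0.364208); scaling to 100 gives 0.62 : 7.35 : 35.09 : 83.77 : 100.00 : 47.75.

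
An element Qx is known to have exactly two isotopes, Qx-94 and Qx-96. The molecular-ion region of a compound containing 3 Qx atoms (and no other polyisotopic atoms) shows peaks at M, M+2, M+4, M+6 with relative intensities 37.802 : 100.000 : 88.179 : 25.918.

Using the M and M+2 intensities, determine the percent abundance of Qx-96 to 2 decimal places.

Let p = fractional abundance of Qx-94. I(M+2)/I(M) = [C(3,1)·p^2·(1−p)] / p^3 = 3·(1−p)/p = 100.000/37.802 = 2.6454
(1−p)/p = 2.6454/3 = 0.8818  ⇒  p = 1/(1 + 0.8818) = 0.5314
Qx-94: 53.14%, Qx-96: 46.86%.

46.86%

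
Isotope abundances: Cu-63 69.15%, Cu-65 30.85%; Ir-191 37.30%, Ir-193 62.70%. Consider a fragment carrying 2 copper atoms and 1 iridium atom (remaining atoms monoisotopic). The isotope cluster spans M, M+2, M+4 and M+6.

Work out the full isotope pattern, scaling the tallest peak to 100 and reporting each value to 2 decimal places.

Copper pattern (n=2): 0.47817225 : 0.4266555 : 0.09517225
Iridium pattern (n=1): 0.3730 : 0.6270
Convolve the two distributions (both contribute in 2-u steps):
  M: 0.47817225×0.3730 = 0.178358
  M+2: 0.47817225×0.6270 + 0.4266555×0.3730 = 0.458957
  M+4: 0.4266555×0.6270 + 0.09517225×0.3730 = 0.303012
  M+6: 0.09517225×0.6270 = 0.059673
Scale to base peak (0.458957) = 100: 38.86 : 100.00 : 66.02 : 13.00

38.86 : 100.00 : 66.02 : 13.00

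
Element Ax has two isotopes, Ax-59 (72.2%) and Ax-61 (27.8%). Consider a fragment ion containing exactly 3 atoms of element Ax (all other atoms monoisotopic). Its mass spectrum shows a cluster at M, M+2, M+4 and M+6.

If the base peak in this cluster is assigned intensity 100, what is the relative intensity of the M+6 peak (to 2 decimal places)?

Term probabilities: M 0.3764, M+2 0.4348, M+4 0.1674, M+6 0.0215. Base peak = M+2.
P(M+2) = C(3,1) × 0.722^2 × 0.278^1 = 3 × 0.521284 × 0.2780 = 0.434751 (base)
P(M+6) = C(3,3) × 0.722^0 × 0.278^3 = 1 × 1.0000 × 0.02148495 = 0.021485
Relative intensity = 0.021485 / 0.434751 × 100 = 4.94

4.94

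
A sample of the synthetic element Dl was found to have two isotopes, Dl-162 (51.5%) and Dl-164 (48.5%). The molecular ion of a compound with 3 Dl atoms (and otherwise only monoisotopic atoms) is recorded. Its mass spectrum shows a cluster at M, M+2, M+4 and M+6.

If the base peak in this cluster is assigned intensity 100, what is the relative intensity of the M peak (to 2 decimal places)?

(0.515 + 0.485)^3 gives M 0.1366, M+2 0.3859, M+4 0.3634, M+6 0.1141; the largest is M+2.
P(M+2) = C(3,1) × 0.515^2 × 0.485^1 = 3 × 0.265225 × 0.4850 = 0.385902 (base)
P(M) = C(3,0) × 0.515^3 × 0.485^0 = 1 × 0.13659088 × 1.0000 = 0.136591
Relative intensity = 0.136591 / 0.385902 × 100 = 35.40

35.40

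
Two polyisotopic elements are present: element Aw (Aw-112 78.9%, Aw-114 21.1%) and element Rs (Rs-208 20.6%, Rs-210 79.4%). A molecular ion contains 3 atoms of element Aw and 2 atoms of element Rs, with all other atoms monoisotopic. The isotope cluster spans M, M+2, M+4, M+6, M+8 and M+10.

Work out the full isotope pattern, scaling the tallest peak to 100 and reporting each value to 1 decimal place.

Element Aw pattern (n=3): 0.49116907 : 0.39405579 : 0.10538121 : 0.00939393
Element Rs pattern (n=2): 0.042436 : 0.327128 : 0.630436
Convolve the two distributions (both contribute in 2-u steps):
  M: 0.49116907×0.042436 = 0.020843
  M+2: 0.49116907×0.327128 + 0.39405579×0.042436 = 0.177397
  M+4: 0.49116907×0.630436 + 0.39405579×0.327128 + 0.10538121×0.042436 = 0.443029
  M+6: 0.39405579×0.630436 + 0.10538121×0.327128 + 0.00939393×0.042436 = 0.283299
  M+8: 0.10538121×0.630436 + 0.00939393×0.327128 = 0.069509
  M+10: 0.00939393×0.630436 = 0.005922
Scale to base peak (0.443029) = 100: 4.7 : 40.0 : 100.0 : 63.9 : 15.7 : 1.3

4.7 : 40.0 : 100.0 : 63.9 : 15.7 : 1.3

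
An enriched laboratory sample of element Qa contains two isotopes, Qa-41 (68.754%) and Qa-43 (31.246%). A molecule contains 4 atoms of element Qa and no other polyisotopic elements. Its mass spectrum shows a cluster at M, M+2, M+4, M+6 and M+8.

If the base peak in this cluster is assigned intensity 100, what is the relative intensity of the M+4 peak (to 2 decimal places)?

68.17

(0.68754 + 0.31246)^4 gives M 0.2235, M+2 0.4062, M+4 0.2769, M+6 0.0839, M+8 0.0095; the largest is M+2.
P(M+2) = C(4,1) × 0.68754^3 × 0.31246^1 = 4 × 0.32500789 × 0.31246 = 0.406208 (base)
P(M+4) = C(4,2) × 0.68754^2 × 0.31246^2 = 6 × 0.47271125 × 0.09763125 = 0.276908
Relative intensity = 0.276908 / 0.406208 × 100 = 68.17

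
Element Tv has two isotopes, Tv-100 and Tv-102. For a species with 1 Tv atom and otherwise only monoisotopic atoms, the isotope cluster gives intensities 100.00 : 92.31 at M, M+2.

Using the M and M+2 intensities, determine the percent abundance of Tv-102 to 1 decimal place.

48.0%

Let p = fractional abundance of Tv-100. I(M+2)/I(M) = [C(1,1)·p^0·(1−p)] / p^1 = 1·(1−p)/p = 92.31/100.00 = 0.9231
(1−p)/p = 0.9231/1 = 0.9231  ⇒  p = 1/(1 + 0.9231) = 0.5200
Tv-100: 52.0%, Tv-102: 48.0%.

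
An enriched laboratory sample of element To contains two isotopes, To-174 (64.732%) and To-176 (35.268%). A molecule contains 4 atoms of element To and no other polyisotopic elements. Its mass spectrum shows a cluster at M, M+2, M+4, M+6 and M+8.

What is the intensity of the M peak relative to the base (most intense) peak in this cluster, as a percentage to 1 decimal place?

Binomial terms of (0.64732 + 0.35268)^4: M 0.1756, M+2 0.3826, M+4 0.3127, M+6 0.1136, M+8 0.0155 → M+2 is the base peak.
P(M+2) = C(4,1) × 0.64732^3 × 0.35268^1 = 4 × 0.27124209 × 0.35268 = 0.382647 (base)
P(M) = C(4,0) × 0.64732^4 × 0.35268^0 = 1 × 0.17558043 × 1.0000 = 0.175580
Relative intensity = 0.175580 / 0.382647 × 100 = 45.9

45.9%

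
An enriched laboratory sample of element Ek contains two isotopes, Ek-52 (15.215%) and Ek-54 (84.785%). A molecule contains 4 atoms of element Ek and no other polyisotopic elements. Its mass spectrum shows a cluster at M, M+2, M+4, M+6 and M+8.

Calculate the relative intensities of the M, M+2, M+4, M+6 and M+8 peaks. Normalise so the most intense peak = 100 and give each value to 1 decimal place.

0.1 : 2.3 : 19.3 : 71.8 : 100.0

Each Ek atom is independently Ek-52 (p = 0.15215) or Ek-54 (q = 0.84785); the cluster is the binomial expansion (p + q)^4.
P(M) = 0.15215^4 = 0.000536
P(M+2) = 4 × 0.15215^3 × 0.84785^1 = 0.011945
P(M+4) = 6 × 0.15215^2 × 0.84785^2 = 0.099847
P(M+6) = 4 × 0.15215^1 × 0.84785^3 = 0.370927
P(M+8) = 0.84785^4 = 0.516745
The M+8 peak is largest (0.516745); scaling to 100 gives 0.1 : 2.3 : 19.3 : 71.8 : 100.0.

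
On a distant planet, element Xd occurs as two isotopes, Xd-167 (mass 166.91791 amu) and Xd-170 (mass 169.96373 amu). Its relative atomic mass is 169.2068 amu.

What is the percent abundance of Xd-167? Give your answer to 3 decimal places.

24.851%

Writing the weighted mean with unknown fraction x of Xd-167:
166.91791·x + 169.96373·(1 − x) = 169.2068
(166.91791 − 169.96373)·x = 169.2068 − 169.96373
x = -0.75693 / -3.04582 = 0.24851 → 24.851% Xd-167, 75.149% Xd-170.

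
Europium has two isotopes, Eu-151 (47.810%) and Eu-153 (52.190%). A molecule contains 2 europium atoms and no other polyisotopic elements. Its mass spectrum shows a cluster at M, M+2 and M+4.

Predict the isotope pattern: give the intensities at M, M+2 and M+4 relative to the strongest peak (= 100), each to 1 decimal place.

Expanding (0.47810 + 0.52190)^2:
P(M) = 0.47810^2 = 0.228580
P(M+2) = 2 × 0.47810^1 × 0.52190^1 = 0.499041
P(M+4) = 0.52190^2 = 0.272380
The M+2 peak is largest (0.499041); scaling to 100 gives 45.8 : 100.0 : 54.6.

45.8 : 100.0 : 54.6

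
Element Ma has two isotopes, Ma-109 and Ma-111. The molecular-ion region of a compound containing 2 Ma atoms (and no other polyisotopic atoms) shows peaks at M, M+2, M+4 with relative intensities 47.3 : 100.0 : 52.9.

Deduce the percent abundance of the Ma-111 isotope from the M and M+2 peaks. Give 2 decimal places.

51.39%

If p is the fraction of Ma that is Ma-109, then I(M+2)/I(M) = [C(2,1)·p^1·(1−p)] / p^2 = 2·(1−p)/p = 100.0/47.3 = 2.1142
(1−p)/p = 2.1142/2 = 1.0571  ⇒  p = 1/(1 + 1.0571) = 0.4861
Ma-109: 48.61%, Ma-111: 51.39%.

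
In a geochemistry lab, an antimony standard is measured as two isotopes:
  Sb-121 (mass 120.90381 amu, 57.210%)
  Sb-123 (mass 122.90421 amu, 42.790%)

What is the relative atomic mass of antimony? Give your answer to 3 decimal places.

121.760 amu

The abundance-weighted mean is 0.57210 × 120.90381 + 0.42790 × 122.90421
= 69.169070 + 52.590711 = 121.759781 amu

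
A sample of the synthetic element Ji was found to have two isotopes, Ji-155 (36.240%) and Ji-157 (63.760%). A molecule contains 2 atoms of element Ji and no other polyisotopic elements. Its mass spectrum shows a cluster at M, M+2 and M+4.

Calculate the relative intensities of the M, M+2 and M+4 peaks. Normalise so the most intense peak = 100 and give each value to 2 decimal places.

28.42 : 100.00 : 87.97

Each Ji atom is independently Ji-155 (p = 0.36240) or Ji-157 (q = 0.63760); the cluster is the binomial expansion (p + q)^2.
P(M) = 0.36240^2 = 0.131334
P(M+2) = 2 × 0.36240^1 × 0.63760^1 = 0.462132
P(M+4) = 0.63760^2 = 0.406534
The M+2 peak is largest (0.462132); scaling to 100 gives 28.42 : 100.00 : 87.97.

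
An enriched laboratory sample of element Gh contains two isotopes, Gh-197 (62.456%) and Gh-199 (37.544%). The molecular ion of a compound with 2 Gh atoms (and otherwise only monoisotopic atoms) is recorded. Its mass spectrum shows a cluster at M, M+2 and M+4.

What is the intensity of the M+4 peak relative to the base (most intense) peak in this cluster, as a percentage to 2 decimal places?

30.06%

Term probabilities: M 0.3901, M+2 0.4690, M+4 0.1410. Base peak = M+2.
P(M+2) = C(2,1) × 0.62456^1 × 0.37544^1 = 2 × 0.62456 × 0.37544 = 0.468970 (base)
P(M+4) = C(2,2) × 0.62456^0 × 0.37544^2 = 1 × 1.0000 × 0.14095519 = 0.140955
Relative intensity = 0.140955 / 0.468970 × 100 = 30.06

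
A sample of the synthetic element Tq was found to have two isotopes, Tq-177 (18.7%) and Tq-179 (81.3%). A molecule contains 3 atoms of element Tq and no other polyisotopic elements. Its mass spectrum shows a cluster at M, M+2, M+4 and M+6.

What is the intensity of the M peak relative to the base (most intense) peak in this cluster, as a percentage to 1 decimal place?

(0.187 + 0.813)^3 gives M 0.0065, M+2 0.0853, M+4 0.3708, M+6 0.5374; the largest is M+6.
P(M+6) = C(3,3) × 0.187^0 × 0.813^3 = 1 × 1.0000 × 0.5373678 = 0.537368 (base)
P(M) = C(3,0) × 0.187^3 × 0.813^0 = 1 × 0.0065392 × 1.0000 = 0.006539
Relative intensity = 0.006539 / 0.537368 × 100 = 1.2

1.2%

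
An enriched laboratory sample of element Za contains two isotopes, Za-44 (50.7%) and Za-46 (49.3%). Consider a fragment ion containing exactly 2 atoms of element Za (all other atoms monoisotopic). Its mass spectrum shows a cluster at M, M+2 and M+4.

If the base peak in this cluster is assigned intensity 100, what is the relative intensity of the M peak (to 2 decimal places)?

51.42

(0.507 + 0.493)^2 gives M 0.2570, M+2 0.4999, M+4 0.2430; the largest is M+2.
P(M+2) = C(2,1) × 0.507^1 × 0.493^1 = 2 × 0.5070 × 0.4930 = 0.499902 (base)
P(M) = C(2,0) × 0.507^2 × 0.493^0 = 1 × 0.257049 × 1.0000 = 0.257049
Relative intensity = 0.257049 / 0.499902 × 100 = 51.42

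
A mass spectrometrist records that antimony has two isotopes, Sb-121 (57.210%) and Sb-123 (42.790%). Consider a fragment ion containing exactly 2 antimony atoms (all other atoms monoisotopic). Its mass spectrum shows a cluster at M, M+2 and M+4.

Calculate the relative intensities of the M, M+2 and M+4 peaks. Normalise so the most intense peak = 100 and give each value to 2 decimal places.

Each Sb atom is independently Sb-121 (p = 0.57210) or Sb-123 (q = 0.42790); the cluster is the binomial expansion (p + q)^2.
P(M) = 0.57210^2 = 0.327298
P(M+2) = 2 × 0.57210^1 × 0.42790^1 = 0.489603
P(M+4) = 0.42790^2 = 0.183098
The M+2 peak is largest (0.489603); scaling to 100 gives 66.85 : 100.00 : 37.40.

66.85 : 100.00 : 37.40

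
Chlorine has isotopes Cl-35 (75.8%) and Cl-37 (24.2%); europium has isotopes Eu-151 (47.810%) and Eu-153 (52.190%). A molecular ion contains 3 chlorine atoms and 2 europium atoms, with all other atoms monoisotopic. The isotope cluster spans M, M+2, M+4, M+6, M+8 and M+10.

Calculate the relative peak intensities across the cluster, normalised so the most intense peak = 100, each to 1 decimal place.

27.9 : 87.5 : 100.0 : 51.3 : 12.1 : 1.1

Chlorine pattern (n=3): 0.43551951 : 0.41713346 : 0.13317454 : 0.01417249
Europium pattern (n=2): 0.22857961 : 0.49904078 : 0.27237961
Convolve the two distributions (both contribute in 2-u steps):
  M: 0.43551951×0.22857961 = 0.099551
  M+2: 0.43551951×0.49904078 + 0.41713346×0.22857961 = 0.312690
  M+4: 0.43551951×0.27237961 + 0.41713346×0.49904078 + 0.13317454×0.22857961 = 0.357234
  M+6: 0.41713346×0.27237961 + 0.13317454×0.49904078 + 0.01417249×0.22857961 = 0.183318
  M+8: 0.13317454×0.27237961 + 0.01417249×0.49904078 = 0.043347
  M+10: 0.01417249×0.27237961 = 0.003860
Scale to base peak (0.357234) = 100: 27.9 : 87.5 : 100.0 : 51.3 : 12.1 : 1.1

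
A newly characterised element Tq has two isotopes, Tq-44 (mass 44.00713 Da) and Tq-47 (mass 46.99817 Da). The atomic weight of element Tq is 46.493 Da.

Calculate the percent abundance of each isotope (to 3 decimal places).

With x = fraction of Tq-44 (so Tq-47 is 1 − x):
44.00713·x + 46.99817·(1 − x) = 46.493
(44.00713 − 46.99817)·x = 46.493 − 46.99817
x = -0.50517 / -2.99104 = 0.16889 → 16.889% Tq-44, 83.111% Tq-47.

Tq-44: 16.889%, Tq-47: 83.111%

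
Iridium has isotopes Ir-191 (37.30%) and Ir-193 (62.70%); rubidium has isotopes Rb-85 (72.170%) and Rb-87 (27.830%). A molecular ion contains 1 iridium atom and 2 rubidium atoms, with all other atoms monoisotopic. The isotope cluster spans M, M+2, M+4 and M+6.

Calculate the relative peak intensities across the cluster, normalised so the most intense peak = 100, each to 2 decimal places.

Iridium pattern (n=1): 0.3730 : 0.6270
Rubidium pattern (n=2): 0.52085089 : 0.40169822 : 0.07745089
Convolve the two distributions (both contribute in 2-u steps):
  M: 0.3730×0.52085089 = 0.194277
  M+2: 0.3730×0.40169822 + 0.6270×0.52085089 = 0.476407
  M+4: 0.3730×0.07745089 + 0.6270×0.40169822 = 0.280754
  M+6: 0.6270×0.07745089 = 0.048562
Scale to base peak (0.476407) = 100: 40.78 : 100.00 : 58.93 : 10.19

40.78 : 100.00 : 58.93 : 10.19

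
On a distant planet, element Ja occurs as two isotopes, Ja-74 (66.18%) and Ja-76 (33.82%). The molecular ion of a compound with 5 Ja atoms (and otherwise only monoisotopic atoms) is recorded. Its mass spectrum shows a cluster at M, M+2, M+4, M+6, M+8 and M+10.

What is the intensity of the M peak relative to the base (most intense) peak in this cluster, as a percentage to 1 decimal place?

Binomial terms of (0.6618 + 0.3382)^5: M 0.1270, M+2 0.3244, M+4 0.3315, M+6 0.1694, M+8 0.0433, M+10 0.0044 → M+4 is the base peak.
P(M+4) = C(5,2) × 0.6618^3 × 0.3382^2 = 10 × 0.28985466 × 0.11437924 = 0.331534 (base)
P(M) = C(5,0) × 0.6618^5 × 0.3382^0 = 1 × 0.12695032 × 1.0000 = 0.126950
Relative intensity = 0.126950 / 0.331534 × 100 = 38.3

38.3%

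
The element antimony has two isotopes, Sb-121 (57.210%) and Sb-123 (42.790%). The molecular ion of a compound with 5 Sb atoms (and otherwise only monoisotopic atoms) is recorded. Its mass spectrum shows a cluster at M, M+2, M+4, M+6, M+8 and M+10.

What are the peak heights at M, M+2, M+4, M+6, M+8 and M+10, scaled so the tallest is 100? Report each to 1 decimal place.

17.9 : 66.8 : 100.0 : 74.8 : 28.0 : 4.2

Expanding (0.57210 + 0.42790)^5:
P(M) = 0.57210^5 = 0.061286
P(M+2) = 5 × 0.57210^4 × 0.42790^1 = 0.229192
P(M+4) = 10 × 0.57210^3 × 0.42790^2 = 0.342847
P(M+6) = 10 × 0.57210^2 × 0.42790^3 = 0.256431
P(M+8) = 5 × 0.57210^1 × 0.42790^4 = 0.095898
P(M+10) = 0.42790^5 = 0.014345
The M+4 peak is largest (0.342847); scaling to 100 gives 17.9 : 66.8 : 100.0 : 74.8 : 28.0 : 4.2.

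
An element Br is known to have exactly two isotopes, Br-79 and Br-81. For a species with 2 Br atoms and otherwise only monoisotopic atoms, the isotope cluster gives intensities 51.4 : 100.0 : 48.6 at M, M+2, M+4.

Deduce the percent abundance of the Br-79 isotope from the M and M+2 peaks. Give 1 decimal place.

50.7%

Let p = fractional abundance of Br-79. I(M+2)/I(M) = [C(2,1)·p^1·(1−p)] / p^2 = 2·(1−p)/p = 100.0/51.4 = 1.9455
(1−p)/p = 1.9455/2 = 0.9728  ⇒  p = 1/(1 + 0.9728) = 0.5069
Br-79: 50.7%, Br-81: 49.3%.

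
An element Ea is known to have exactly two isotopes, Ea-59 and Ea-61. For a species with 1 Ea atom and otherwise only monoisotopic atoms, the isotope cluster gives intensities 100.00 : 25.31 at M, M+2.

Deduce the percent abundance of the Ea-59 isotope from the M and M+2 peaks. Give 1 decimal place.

79.8%

Write p for the Ea-59 fraction. I(M+2)/I(M) = [C(1,1)·p^0·(1−p)] / p^1 = 1·(1−p)/p = 25.31/100.00 = 0.2531
(1−p)/p = 0.2531/1 = 0.2531  ⇒  p = 1/(1 + 0.2531) = 0.7980
Ea-59: 79.8%, Ea-61: 20.2%.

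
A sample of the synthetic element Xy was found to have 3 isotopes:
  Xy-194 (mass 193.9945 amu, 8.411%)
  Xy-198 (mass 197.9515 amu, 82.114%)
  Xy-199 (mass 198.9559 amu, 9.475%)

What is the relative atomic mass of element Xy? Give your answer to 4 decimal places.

Weight each isotope mass by its fractional abundance: 0.08411 × 193.9945 + 0.82114 × 197.9515 + 0.09475 × 198.9559
= 16.31688 + 162.54589 + 18.85107 = 197.71384 amu

197.7138 amu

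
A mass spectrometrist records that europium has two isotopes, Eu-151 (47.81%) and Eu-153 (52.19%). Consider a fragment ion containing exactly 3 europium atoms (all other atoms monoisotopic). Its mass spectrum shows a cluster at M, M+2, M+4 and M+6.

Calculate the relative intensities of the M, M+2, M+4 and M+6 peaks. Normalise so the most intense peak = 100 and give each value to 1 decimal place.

Expanding (0.4781 + 0.5219)^3:
P(M) = 0.4781^3 = 0.109284
P(M+2) = 3 × 0.4781^2 × 0.5219^1 = 0.357887
P(M+4) = 3 × 0.4781^1 × 0.5219^2 = 0.390674
P(M+6) = 0.5219^3 = 0.142155
The M+4 peak is largest (0.390674); scaling to 100 gives 28.0 : 91.6 : 100.0 : 36.4.

28.0 : 91.6 : 100.0 : 36.4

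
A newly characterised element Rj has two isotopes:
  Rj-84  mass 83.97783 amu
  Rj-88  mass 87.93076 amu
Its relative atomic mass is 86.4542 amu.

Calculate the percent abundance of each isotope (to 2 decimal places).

Rj-84: 37.35%, Rj-88: 62.65%

Let x be the fractional abundance of Rj-84; then Rj-88 has abundance 1 − x.
83.97783·x + 87.93076·(1 − x) = 86.4542
(83.97783 − 87.93076)·x = 86.4542 − 87.93076
x = -1.47656 / -3.95293 = 0.37354 → 37.35% Rj-84, 62.65% Rj-88.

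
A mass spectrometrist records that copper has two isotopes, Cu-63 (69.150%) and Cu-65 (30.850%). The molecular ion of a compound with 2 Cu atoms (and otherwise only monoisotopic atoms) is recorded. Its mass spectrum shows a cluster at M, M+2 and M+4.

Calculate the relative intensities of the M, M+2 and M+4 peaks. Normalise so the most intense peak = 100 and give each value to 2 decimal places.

Each Cu atom is independently Cu-63 (p = 0.69150) or Cu-65 (q = 0.30850); the cluster is the binomial expansion (p + q)^2.
P(M) = 0.69150^2 = 0.478172
P(M+2) = 2 × 0.69150^1 × 0.30850^1 = 0.426656
P(M+4) = 0.30850^2 = 0.095172
The M peak is largest (0.478172); scaling to 100 gives 100.00 : 89.23 : 19.90.

100.00 : 89.23 : 19.90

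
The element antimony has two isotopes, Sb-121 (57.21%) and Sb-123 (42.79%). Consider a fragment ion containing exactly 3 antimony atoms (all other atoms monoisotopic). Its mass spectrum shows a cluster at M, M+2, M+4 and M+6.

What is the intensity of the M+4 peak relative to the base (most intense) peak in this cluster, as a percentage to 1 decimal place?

74.8%

(0.5721 + 0.4279)^3 gives M 0.1872, M+2 0.4202, M+4 0.3143, M+6 0.0783; the largest is M+2.
P(M+2) = C(3,1) × 0.5721^2 × 0.4279^1 = 3 × 0.32729841 × 0.4279 = 0.420153 (base)
P(M+4) = C(3,2) × 0.5721^1 × 0.4279^2 = 3 × 0.5721 × 0.18309841 = 0.314252
Relative intensity = 0.314252 / 0.420153 × 100 = 74.8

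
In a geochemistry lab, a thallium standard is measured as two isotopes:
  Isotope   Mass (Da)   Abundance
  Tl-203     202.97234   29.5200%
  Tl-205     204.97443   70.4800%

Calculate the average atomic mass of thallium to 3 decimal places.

The abundance-weighted mean is 0.295200 × 202.97234 + 0.704800 × 204.97443
= 59.917435 + 144.465978 = 204.383413 Da

204.383 Da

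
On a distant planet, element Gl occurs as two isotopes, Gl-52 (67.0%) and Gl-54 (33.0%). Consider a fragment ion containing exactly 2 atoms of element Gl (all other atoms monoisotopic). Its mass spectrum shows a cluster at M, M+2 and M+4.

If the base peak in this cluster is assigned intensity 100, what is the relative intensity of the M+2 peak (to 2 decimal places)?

Term probabilities: M 0.4489, M+2 0.4422, M+4 0.1089. Base peak = M.
P(M) = C(2,0) × 0.670^2 × 0.330^0 = 1 × 0.4489 × 1.0000 = 0.448900 (base)
P(M+2) = C(2,1) × 0.670^1 × 0.330^1 = 2 × 0.6700 × 0.3300 = 0.442200
Relative intensity = 0.442200 / 0.448900 × 100 = 98.51

98.51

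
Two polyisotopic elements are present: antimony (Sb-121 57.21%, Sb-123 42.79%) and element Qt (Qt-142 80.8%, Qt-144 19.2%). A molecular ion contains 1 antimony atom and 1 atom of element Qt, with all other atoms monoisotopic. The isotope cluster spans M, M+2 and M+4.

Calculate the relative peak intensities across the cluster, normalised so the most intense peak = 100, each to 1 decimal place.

100.0 : 98.6 : 17.8

Antimony pattern (n=1): 0.5721 : 0.4279
Element Qt pattern (n=1): 0.8080 : 0.1920
Convolve the two distributions (both contribute in 2-u steps):
  M: 0.5721×0.8080 = 0.462257
  M+2: 0.5721×0.1920 + 0.4279×0.8080 = 0.455586
  M+4: 0.4279×0.1920 = 0.082157
Scale to base peak (0.462257) = 100: 100.0 : 98.6 : 17.8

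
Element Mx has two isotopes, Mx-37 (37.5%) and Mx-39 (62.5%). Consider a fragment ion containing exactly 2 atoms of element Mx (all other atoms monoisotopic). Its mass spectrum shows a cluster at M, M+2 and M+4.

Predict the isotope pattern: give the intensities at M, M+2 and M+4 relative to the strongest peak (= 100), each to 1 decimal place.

30.0 : 100.0 : 83.3

The 2 Mx atoms are independent, so intensities follow the terms of (0.375 + 0.625)^2.
P(M) = 0.375^2 = 0.140625
P(M+2) = 2 × 0.375^1 × 0.625^1 = 0.468750
P(M+4) = 0.625^2 = 0.390625
The M+2 peak is largest (0.468750); scaling to 100 gives 30.0 : 100.0 : 83.3.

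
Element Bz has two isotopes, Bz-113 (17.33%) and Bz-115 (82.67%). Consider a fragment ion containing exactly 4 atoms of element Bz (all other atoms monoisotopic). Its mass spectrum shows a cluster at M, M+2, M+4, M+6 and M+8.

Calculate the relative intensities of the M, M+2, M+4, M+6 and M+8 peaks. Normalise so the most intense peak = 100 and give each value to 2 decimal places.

Each Bz atom is independently Bz-113 (p = 0.1733) or Bz-115 (q = 0.8267); the cluster is the binomial expansion (p + q)^4.
P(M) = 0.1733^4 = 0.000902
P(M+2) = 4 × 0.1733^3 × 0.8267^1 = 0.017211
P(M+4) = 6 × 0.1733^2 × 0.8267^2 = 0.123153
P(M+6) = 4 × 0.1733^1 × 0.8267^3 = 0.391654
P(M+8) = 0.8267^4 = 0.467081
The M+8 peak is largest (0.467081); scaling to 100 gives 0.19 : 3.68 : 26.37 : 83.85 : 100.00.

0.19 : 3.68 : 26.37 : 83.85 : 100.00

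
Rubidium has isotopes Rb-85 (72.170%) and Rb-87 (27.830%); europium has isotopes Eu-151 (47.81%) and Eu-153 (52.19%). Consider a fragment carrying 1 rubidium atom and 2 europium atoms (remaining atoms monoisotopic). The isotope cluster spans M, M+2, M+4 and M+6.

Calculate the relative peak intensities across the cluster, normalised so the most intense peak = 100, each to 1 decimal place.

Rubidium pattern (n=1): 0.7217 : 0.2783
Europium pattern (n=2): 0.22857961 : 0.49904078 : 0.27237961
Convolve the two distributions (both contribute in 2-u steps):
  M: 0.7217×0.22857961 = 0.164966
  M+2: 0.7217×0.49904078 + 0.2783×0.22857961 = 0.423771
  M+4: 0.7217×0.27237961 + 0.2783×0.49904078 = 0.335459
  M+6: 0.2783×0.27237961 = 0.075803
Scale to base peak (0.423771) = 100: 38.9 : 100.0 : 79.2 : 17.9

38.9 : 100.0 : 79.2 : 17.9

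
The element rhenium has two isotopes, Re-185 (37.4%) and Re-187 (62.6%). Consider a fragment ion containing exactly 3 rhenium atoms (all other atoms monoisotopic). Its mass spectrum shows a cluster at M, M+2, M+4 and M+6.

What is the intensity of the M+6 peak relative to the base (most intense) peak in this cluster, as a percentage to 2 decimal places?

Binomial terms of (0.374 + 0.626)^3: M 0.0523, M+2 0.2627, M+4 0.4397, M+6 0.2453 → M+4 is the base peak.
P(M+4) = C(3,2) × 0.374^1 × 0.626^2 = 3 × 0.3740 × 0.391876 = 0.439685 (base)
P(M+6) = C(3,3) × 0.374^0 × 0.626^3 = 1 × 1.0000 × 0.24531438 = 0.245314
Relative intensity = 0.245314 / 0.439685 × 100 = 55.79

55.79%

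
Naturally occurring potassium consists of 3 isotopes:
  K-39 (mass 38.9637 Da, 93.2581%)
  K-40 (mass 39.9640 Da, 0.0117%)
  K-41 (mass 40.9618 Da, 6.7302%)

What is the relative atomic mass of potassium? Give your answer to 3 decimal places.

Average mass = Σ (abundance × isotope mass) = 0.932581 × 38.9637 + 0.000117 × 39.9640 + 0.067302 × 40.9618
= 36.33681 + 0.00468 + 2.75681 = 39.09830 Da

39.098 Da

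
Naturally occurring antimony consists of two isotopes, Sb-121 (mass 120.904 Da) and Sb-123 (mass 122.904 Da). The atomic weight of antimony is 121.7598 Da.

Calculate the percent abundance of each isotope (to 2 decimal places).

Let x be the fractional abundance of Sb-121; then Sb-123 has abundance 1 − x.
120.904·x + 122.904·(1 − x) = 121.7598
(120.904 − 122.904)·x = 121.7598 − 122.904
x = -1.1442 / -2.000 = 0.57210 → 57.21% Sb-121, 42.79% Sb-123.

Sb-121: 57.21%, Sb-123: 42.79%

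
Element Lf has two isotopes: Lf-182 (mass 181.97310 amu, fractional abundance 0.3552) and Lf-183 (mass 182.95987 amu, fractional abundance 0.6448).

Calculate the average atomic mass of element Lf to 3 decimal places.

182.609 amu

The abundance-weighted mean is 0.3552 × 181.97310 + 0.6448 × 182.95987
= 64.636845 + 117.972524 = 182.609369 amu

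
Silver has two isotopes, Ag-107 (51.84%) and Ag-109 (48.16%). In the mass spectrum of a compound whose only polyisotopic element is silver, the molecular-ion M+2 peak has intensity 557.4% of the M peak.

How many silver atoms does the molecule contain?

For n independent Ag atoms, I(M+2)/I(M) = n · (abundance Ag-109) / (abundance Ag-107) = n · 0.4816/0.5184.
n = 5.574 × 0.5184/0.4816 = 6.00 ≈ 6

6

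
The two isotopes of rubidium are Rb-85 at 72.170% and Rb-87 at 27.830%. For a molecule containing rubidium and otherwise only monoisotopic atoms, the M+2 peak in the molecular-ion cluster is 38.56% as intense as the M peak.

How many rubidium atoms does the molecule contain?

For n independent Rb atoms, I(M+2)/I(M) = n · (abundance Rb-87) / (abundance Rb-85) = n · 0.27830/0.72170.
n = 0.3856 × 0.72170/0.27830 = 1.00 ≈ 1

1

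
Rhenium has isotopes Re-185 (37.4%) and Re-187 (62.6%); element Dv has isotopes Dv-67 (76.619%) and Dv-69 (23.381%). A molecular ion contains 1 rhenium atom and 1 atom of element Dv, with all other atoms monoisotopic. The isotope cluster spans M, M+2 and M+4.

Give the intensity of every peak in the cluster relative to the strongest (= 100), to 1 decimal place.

50.5 : 100.0 : 25.8

Rhenium pattern (n=1): 0.3740 : 0.6260
Element Dv pattern (n=1): 0.76619 : 0.23381
Convolve the two distributions (both contribute in 2-u steps):
  M: 0.3740×0.76619 = 0.286555
  M+2: 0.3740×0.23381 + 0.6260×0.76619 = 0.567080
  M+4: 0.6260×0.23381 = 0.146365
Scale to base peak (0.567080) = 100: 50.5 : 100.0 : 25.8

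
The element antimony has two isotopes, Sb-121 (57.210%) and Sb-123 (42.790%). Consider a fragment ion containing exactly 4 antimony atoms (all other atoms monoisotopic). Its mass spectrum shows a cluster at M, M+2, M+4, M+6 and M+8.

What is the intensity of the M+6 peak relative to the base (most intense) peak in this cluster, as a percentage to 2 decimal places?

49.86%

Binomial terms of (0.57210 + 0.42790)^4: M 0.1071, M+2 0.3205, M+4 0.3596, M+6 0.1793, M+8 0.0335 → M+4 is the base peak.
P(M+4) = C(4,2) × 0.57210^2 × 0.42790^2 = 6 × 0.32729841 × 0.18309841 = 0.359567 (base)
P(M+6) = C(4,3) × 0.57210^1 × 0.42790^3 = 4 × 0.5721 × 0.07834781 = 0.179291
Relative intensity = 0.179291 / 0.359567 × 100 = 49.86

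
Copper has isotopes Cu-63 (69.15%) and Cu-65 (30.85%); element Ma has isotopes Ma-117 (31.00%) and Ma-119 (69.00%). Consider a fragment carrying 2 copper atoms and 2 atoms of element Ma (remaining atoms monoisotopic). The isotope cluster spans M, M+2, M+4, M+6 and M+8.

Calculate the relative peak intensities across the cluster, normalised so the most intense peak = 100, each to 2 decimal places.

Copper pattern (n=2): 0.47817225 : 0.4266555 : 0.09517225
Element Ma pattern (n=2): 0.0961 : 0.4278 : 0.4761
Convolve the two distributions (both contribute in 2-u steps):
  M: 0.47817225×0.0961 = 0.045952
  M+2: 0.47817225×0.4278 + 0.4266555×0.0961 = 0.245564
  M+4: 0.47817225×0.4761 + 0.4266555×0.4278 + 0.09517225×0.0961 = 0.419327
  M+6: 0.4266555×0.4761 + 0.09517225×0.4278 = 0.243845
  M+8: 0.09517225×0.4761 = 0.045312
Scale to base peak (0.419327) = 100: 10.96 : 58.56 : 100.00 : 58.15 : 10.81

10.96 : 58.56 : 100.00 : 58.15 : 10.81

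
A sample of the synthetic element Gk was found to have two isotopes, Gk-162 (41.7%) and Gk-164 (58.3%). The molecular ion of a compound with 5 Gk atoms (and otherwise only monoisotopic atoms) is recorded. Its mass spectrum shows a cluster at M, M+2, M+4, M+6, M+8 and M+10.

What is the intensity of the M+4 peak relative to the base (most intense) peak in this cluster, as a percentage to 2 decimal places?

(0.417 + 0.583)^5 gives M 0.0126, M+2 0.0881, M+4 0.2465, M+6 0.3446, M+8 0.2409, M+10 0.0674; the largest is M+6.
P(M+6) = C(5,3) × 0.417^2 × 0.583^3 = 10 × 0.173889 × 0.19815529 = 0.344570 (base)
P(M+4) = C(5,2) × 0.417^3 × 0.583^2 = 10 × 0.07251171 × 0.339889 = 0.246459
Relative intensity = 0.246459 / 0.344570 × 100 = 71.53

71.53%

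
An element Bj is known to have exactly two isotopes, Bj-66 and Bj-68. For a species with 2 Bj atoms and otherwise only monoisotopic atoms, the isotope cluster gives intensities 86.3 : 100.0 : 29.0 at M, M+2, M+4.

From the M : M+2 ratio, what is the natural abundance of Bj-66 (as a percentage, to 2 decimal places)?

63.32%

If p is the fraction of Bj that is Bj-66, then I(M+2)/I(M) = [C(2,1)·p^1·(1−p)] / p^2 = 2·(1−p)/p = 100.0/86.3 = 1.1587
(1−p)/p = 1.1587/2 = 0.5794  ⇒  p = 1/(1 + 0.5794) = 0.6332
Bj-66: 63.32%, Bj-68: 36.68%.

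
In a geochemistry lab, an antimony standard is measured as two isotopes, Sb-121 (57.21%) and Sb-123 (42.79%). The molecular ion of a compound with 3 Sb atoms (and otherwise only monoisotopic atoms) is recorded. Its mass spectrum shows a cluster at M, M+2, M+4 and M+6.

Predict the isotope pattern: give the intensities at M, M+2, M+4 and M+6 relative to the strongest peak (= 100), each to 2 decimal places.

Expanding (0.5721 + 0.4279)^3:
P(M) = 0.5721^3 = 0.187247
P(M+2) = 3 × 0.5721^2 × 0.4279^1 = 0.420153
P(M+4) = 3 × 0.5721^1 × 0.4279^2 = 0.314252
P(M+6) = 0.4279^3 = 0.078348
The M+2 peak is largest (0.420153); scaling to 100 gives 44.57 : 100.00 : 74.79 : 18.65.

44.57 : 100.00 : 74.79 : 18.65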